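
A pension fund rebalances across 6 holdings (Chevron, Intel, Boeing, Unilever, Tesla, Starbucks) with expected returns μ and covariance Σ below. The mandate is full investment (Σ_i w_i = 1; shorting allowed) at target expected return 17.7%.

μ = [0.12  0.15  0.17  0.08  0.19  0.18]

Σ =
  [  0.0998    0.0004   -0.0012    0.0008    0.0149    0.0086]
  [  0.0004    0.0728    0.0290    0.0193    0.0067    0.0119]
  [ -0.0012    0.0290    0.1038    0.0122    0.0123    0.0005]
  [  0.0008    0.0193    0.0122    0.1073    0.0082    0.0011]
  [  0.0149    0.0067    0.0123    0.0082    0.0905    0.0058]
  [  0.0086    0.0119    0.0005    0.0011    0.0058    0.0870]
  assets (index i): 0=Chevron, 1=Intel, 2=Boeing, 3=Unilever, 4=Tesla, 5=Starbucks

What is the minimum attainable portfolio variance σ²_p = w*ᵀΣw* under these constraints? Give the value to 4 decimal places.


0.0303

x=Σ⁻¹μ = [0.8226  1.1149  1.1062  0.2735  1.5962  1.7189]
y=Σ⁻¹𝟙 = [8.1575  7.4117  5.9887  6.6043  7.1638  9.0786]
a=μᵀx=1.088565  b=𝟙ᵀx=6.632338  c=𝟙ᵀy=44.404531  D=ac−b²=4.349306
λ₁=(c·0.177−b)/D = (44.404531·0.177−6.632338)/4.349306 = 0.282175
λ₂=(a−b·0.177)/D = (1.088565−6.632338·0.177)/4.349306 = -0.019626
w* = 0.282175·x + -0.019626·y:
  w_0 = 0.282175·0.8226 + -0.019626·8.1575 = 0.0720  (Chevron)
  w_1 = 0.282175·1.1149 + -0.019626·7.4117 = 0.1691  (Intel)
  w_2 = 0.282175·1.1062 + -0.019626·5.9887 = 0.1946  (Boeing)
  w_3 = 0.282175·0.2735 + -0.019626·6.6043 = -0.0524  (Unilever)
  w_4 = 0.282175·1.5962 + -0.019626·7.1638 = 0.3098  (Tesla)
  w_5 = 0.282175·1.7189 + -0.019626·9.0786 = 0.3069  (Starbucks)
Σw_i=1.0000  μᵀw=0.1770
σ²=wᵀΣw=λ₁·μ_p+λ₂ = 0.282175·0.177 + -0.019626 = 0.030319 ≈ 0.0303


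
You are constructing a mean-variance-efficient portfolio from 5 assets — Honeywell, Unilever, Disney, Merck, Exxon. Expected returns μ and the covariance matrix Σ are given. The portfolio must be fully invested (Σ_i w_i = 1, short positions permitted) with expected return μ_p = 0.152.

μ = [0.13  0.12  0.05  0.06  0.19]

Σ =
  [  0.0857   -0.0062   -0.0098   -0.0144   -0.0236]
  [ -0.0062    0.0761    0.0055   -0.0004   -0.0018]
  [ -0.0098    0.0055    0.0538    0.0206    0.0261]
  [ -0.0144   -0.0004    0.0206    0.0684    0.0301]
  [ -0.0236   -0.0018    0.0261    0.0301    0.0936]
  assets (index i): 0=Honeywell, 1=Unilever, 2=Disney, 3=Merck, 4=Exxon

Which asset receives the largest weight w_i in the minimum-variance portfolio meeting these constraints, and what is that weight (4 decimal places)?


Exxon (0.3929)

x=Σ⁻¹μ = [2.4022  1.8520  -0.2152  0.2990  2.6351]
y=Σ⁻¹𝟙 = [18.3076  14.0248  12.0380  11.1316  8.6330]
a=μᵀx=1.042369  b=𝟙ᵀx=6.973038  c=𝟙ᵀy=64.135073  D=ac−b²=18.229164
λ₁=(c·0.152−b)/D = (64.135073·0.152−6.973038)/18.229164 = 0.152256
λ₂=(a−b·0.152)/D = (1.042369−6.973038·0.152)/18.229164 = -0.000962
w* = 0.152256·x + -0.000962·y:
  w_0 = 0.152256·2.4022 + -0.000962·18.3076 = 0.3481  (Honeywell)
  w_1 = 0.152256·1.8520 + -0.000962·14.0248 = 0.2685  (Unilever)
  w_2 = 0.152256·-0.2152 + -0.000962·12.0380 = -0.0443  (Disney)
  w_3 = 0.152256·0.2990 + -0.000962·11.1316 = 0.0348  (Merck)
  w_4 = 0.152256·2.6351 + -0.000962·8.6330 = 0.3929  (Exxon)
Σw_i=1.0000  μᵀw=0.1520
σ²=wᵀΣw=λ₁·μ_p+λ₂ = 0.152256·0.152 + -0.000962 = 0.022181 ≈ 0.0222


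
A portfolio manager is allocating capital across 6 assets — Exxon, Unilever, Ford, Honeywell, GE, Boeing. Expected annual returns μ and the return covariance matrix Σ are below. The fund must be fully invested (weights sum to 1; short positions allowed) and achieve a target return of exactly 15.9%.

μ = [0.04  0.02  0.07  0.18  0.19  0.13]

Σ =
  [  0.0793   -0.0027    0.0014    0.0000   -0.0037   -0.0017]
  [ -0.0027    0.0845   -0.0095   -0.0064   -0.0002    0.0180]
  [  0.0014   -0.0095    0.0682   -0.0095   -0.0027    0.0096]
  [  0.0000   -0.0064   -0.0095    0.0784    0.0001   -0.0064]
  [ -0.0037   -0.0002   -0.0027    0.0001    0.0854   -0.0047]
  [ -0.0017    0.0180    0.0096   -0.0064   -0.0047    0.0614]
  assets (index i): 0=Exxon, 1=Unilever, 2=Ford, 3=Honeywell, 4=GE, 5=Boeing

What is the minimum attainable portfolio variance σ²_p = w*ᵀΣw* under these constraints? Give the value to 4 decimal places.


0.0191

x=Σ⁻¹μ = [0.6510  0.0828  1.1507  2.6342  2.4181  2.3908]
y=Σ⁻¹𝟙 = [13.6531  12.7427  17.2173  16.9288  13.5732  13.0406]
a=μᵀx=1.352638  b=𝟙ᵀx=9.327567  c=𝟙ᵀy=87.155753  D=ac−b²=30.886666
λ₁=(c·0.159−b)/D = (87.155753·0.159−9.327567)/30.886666 = 0.146672
λ₂=(a−b·0.159)/D = (1.352638−9.327567·0.159)/30.886666 = -0.004223
w* = 0.146672·x + -0.004223·y:
  w_0 = 0.146672·0.6510 + -0.004223·13.6531 = 0.0378  (Exxon)
  w_1 = 0.146672·0.0828 + -0.004223·12.7427 = -0.0417  (Unilever)
  w_2 = 0.146672·1.1507 + -0.004223·17.2173 = 0.0961  (Ford)
  w_3 = 0.146672·2.6342 + -0.004223·16.9288 = 0.3149  (Honeywell)
  w_4 = 0.146672·2.4181 + -0.004223·13.5732 = 0.2973  (GE)
  w_5 = 0.146672·2.3908 + -0.004223·13.0406 = 0.2956  (Boeing)
Σw_i=1.0000  μᵀw=0.1590
σ²=wᵀΣw=λ₁·μ_p+λ₂ = 0.146672·0.159 + -0.004223 = 0.019097 ≈ 0.0191


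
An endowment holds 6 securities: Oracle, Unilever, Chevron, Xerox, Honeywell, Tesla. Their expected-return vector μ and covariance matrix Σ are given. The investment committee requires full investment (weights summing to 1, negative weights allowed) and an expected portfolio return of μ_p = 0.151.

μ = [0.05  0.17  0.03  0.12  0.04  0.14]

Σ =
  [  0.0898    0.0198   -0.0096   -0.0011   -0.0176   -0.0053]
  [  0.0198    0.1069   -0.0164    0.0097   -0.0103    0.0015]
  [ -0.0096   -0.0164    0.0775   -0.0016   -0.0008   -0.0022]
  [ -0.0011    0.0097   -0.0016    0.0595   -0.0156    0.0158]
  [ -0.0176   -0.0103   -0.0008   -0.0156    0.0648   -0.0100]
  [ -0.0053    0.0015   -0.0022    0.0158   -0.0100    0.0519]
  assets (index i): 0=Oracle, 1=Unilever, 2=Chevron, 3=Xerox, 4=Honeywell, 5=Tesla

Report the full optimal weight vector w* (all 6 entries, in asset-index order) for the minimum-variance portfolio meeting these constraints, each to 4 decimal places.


x=Σ⁻¹μ = [0.8616  1.5793  0.9562  1.5944  1.9089  2.6628]
y=Σ⁻¹𝟙 = [18.3515  9.7349  18.5407  18.0869  29.9276  21.9066]
a=μᵀx=0.980716  b=𝟙ᵀx=9.563185  c=𝟙ᵀy=116.548216  D=ac−b²=22.846227
λ₁=(c·0.151−b)/D = (116.548216·0.151−9.563185)/22.846227 = 0.351725
λ₂=(a−b·0.151)/D = (0.980716−9.563185·0.151)/22.846227 = -0.020280
w* = 0.351725·x + -0.020280·y:
  w_0 = 0.351725·0.8616 + -0.020280·18.3515 = -0.0691  (Oracle)
  w_1 = 0.351725·1.5793 + -0.020280·9.7349 = 0.3580  (Unilever)
  w_2 = 0.351725·0.9562 + -0.020280·18.5407 = -0.0397  (Chevron)
  w_3 = 0.351725·1.5944 + -0.020280·18.0869 = 0.1940  (Xerox)
  w_4 = 0.351725·1.9089 + -0.020280·29.9276 = 0.0645  (Honeywell)
  w_5 = 0.351725·2.6628 + -0.020280·21.9066 = 0.4923  (Tesla)
Σw_i=1.0000  μᵀw=0.1510
σ²=wᵀΣw=λ₁·μ_p+λ₂ = 0.351725·0.151 + -0.020280 = 0.032830 ≈ 0.0328

-0.0691  0.3580  -0.0397  0.1940  0.0645  0.4923


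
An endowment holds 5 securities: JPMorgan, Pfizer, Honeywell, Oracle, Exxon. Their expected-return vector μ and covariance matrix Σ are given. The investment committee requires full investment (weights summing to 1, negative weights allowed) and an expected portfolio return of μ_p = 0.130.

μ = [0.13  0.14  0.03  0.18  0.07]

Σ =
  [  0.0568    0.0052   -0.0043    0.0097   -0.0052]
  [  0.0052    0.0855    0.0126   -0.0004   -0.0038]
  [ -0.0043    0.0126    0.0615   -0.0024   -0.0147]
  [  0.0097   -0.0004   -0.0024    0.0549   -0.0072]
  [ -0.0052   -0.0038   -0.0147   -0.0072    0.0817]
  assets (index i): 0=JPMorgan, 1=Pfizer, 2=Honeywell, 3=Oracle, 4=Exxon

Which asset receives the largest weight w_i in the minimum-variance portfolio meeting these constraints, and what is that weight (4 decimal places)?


u=Σ⁻¹μ = [1.7992  1.4927  0.7823  3.1978  1.4633]
v=Σ⁻¹𝟙 = [16.9756  8.5056  21.0106  18.7069  19.1449]
a=μᵀu=1.144374  b=𝟙ᵀu=8.735308  c=𝟙ᵀv=84.343556  D=ac−b²=20.215008
λ₁=(c·0.130−b)/D = (84.343556·0.130−8.735308)/20.215008 = 0.110282
λ₂=(a−b·0.130)/D = (1.144374−8.735308·0.130)/20.215008 = 0.000435
w* = 0.110282·u + 0.000435·v:
  w_0 = 0.110282·1.7992 + 0.000435·16.9756 = 0.2058  (JPMorgan)
  w_1 = 0.110282·1.4927 + 0.000435·8.5056 = 0.1683  (Pfizer)
  w_2 = 0.110282·0.7823 + 0.000435·21.0106 = 0.0954  (Honeywell)
  w_3 = 0.110282·3.1978 + 0.000435·18.7069 = 0.3608  (Oracle)
  w_4 = 0.110282·1.4633 + 0.000435·19.1449 = 0.1697  (Exxon)
Σw_i=1.0000  μᵀw=0.1300
σ²=wᵀΣw=λ₁·μ_p+λ₂ = 0.110282·0.130 + 0.000435 = 0.014771 ≈ 0.0148

Oracle (0.3608)


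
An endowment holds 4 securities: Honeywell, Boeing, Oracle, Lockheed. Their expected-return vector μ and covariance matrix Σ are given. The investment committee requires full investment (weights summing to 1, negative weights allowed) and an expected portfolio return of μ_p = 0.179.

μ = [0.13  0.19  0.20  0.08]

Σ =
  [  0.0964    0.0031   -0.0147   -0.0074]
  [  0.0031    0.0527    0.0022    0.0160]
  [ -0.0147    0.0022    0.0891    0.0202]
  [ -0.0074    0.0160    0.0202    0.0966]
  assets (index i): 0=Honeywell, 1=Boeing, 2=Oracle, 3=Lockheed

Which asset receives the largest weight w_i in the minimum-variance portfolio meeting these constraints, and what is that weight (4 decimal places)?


Boeing (0.4490)

u=Σ⁻¹μ = [1.6016  3.4492  2.4540  -0.1336]
v=Σ⁻¹𝟙 = [12.0823  15.8876  11.4050  6.2612]
a=μᵀu=1.343675  b=𝟙ᵀu=7.371224  c=𝟙ᵀv=45.635996  D=ac−b²=6.985023
λ₁=(c·0.179−b)/D = (45.635996·0.179−7.371224)/6.985023 = 0.114190
λ₂=(a−b·0.179)/D = (1.343675−7.371224·0.179)/6.985023 = 0.003468
w* = 0.114190·u + 0.003468·v:
  w_0 = 0.114190·1.6016 + 0.003468·12.0823 = 0.2248  (Honeywell)
  w_1 = 0.114190·3.4492 + 0.003468·15.8876 = 0.4490  (Boeing)
  w_2 = 0.114190·2.4540 + 0.003468·11.4050 = 0.3198  (Oracle)
  w_3 = 0.114190·-0.1336 + 0.003468·6.2612 = 0.0065  (Lockheed)
Σw_i=1.0000  μᵀw=0.1790
σ²=wᵀΣw=λ₁·μ_p+λ₂ = 0.114190·0.179 + 0.003468 = 0.023908 ≈ 0.0239


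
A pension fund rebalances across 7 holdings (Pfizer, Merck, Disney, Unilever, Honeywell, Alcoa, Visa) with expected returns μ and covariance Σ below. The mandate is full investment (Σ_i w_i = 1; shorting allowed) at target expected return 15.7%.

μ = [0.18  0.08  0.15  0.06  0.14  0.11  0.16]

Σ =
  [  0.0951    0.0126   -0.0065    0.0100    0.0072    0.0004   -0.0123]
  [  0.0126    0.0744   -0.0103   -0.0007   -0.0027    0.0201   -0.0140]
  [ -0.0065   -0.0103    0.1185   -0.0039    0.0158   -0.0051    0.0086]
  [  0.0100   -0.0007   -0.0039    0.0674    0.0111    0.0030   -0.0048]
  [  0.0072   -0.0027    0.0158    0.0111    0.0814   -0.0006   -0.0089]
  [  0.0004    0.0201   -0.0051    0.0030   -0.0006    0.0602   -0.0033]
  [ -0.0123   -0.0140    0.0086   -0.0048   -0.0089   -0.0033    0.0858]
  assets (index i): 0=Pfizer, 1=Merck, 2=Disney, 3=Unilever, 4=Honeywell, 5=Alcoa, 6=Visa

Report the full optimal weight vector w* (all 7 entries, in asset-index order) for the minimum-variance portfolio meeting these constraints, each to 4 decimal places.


0.2827  0.0221  0.1254  -0.0676  0.1816  0.1752  0.2806

g=Σ⁻¹μ = [1.9821  0.9585  1.1631  0.5141  1.5605  1.7166  2.4454]
h=Σ⁻¹𝟙 = [9.3027  13.0761  8.4944  12.9631  10.3905  13.2698  16.5842]
a=μᵀg=1.437336  b=𝟙ᵀg=10.340355  c=𝟙ᵀh=84.080913  D=ac−b²=13.929620
λ₁=(c·0.157−b)/D = (84.080913·0.157−10.340355)/13.929620 = 0.205343
λ₂=(a−b·0.157)/D = (1.437336−10.340355·0.157)/13.929620 = -0.013360
w* = 0.205343·g + -0.013360·h:
  w_0 = 0.205343·1.9821 + -0.013360·9.3027 = 0.2827  (Pfizer)
  w_1 = 0.205343·0.9585 + -0.013360·13.0761 = 0.0221  (Merck)
  w_2 = 0.205343·1.1631 + -0.013360·8.4944 = 0.1254  (Disney)
  w_3 = 0.205343·0.5141 + -0.013360·12.9631 = -0.0676  (Unilever)
  w_4 = 0.205343·1.5605 + -0.013360·10.3905 = 0.1816  (Honeywell)
  w_5 = 0.205343·1.7166 + -0.013360·13.2698 = 0.1752  (Alcoa)
  w_6 = 0.205343·2.4454 + -0.013360·16.5842 = 0.2806  (Visa)
Σw_i=1.0000  μᵀw=0.1570
σ²=wᵀΣw=λ₁·μ_p+λ₂ = 0.205343·0.157 + -0.013360 = 0.018879 ≈ 0.0189


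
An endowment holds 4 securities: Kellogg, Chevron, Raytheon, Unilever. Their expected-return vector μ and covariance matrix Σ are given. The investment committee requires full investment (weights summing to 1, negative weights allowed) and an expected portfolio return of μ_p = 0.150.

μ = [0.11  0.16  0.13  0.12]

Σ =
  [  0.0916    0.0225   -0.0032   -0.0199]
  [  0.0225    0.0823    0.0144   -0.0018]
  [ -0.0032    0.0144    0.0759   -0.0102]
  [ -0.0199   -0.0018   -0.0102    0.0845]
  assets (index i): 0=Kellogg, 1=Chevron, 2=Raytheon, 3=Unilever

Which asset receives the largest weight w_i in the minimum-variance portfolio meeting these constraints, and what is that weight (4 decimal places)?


g=Σ⁻¹μ = [1.3767  1.2977  1.7918  1.9883]
h=Σ⁻¹𝟙 = [13.5961  6.2062  14.8503  16.9610]
a=μᵀg=0.830593  b=𝟙ᵀg=6.454438  c=𝟙ᵀh=51.613729  D=ac−b²=1.210219
λ₁=(c·0.150−b)/D = (51.613729·0.150−6.454438)/1.210219 = 1.063957
λ₂=(a−b·0.150)/D = (0.830593−6.454438·0.150)/1.210219 = -0.113676
w* = 1.063957·g + -0.113676·h:
  w_0 = 1.063957·1.3767 + -0.113676·13.5961 = -0.0809  (Kellogg)
  w_1 = 1.063957·1.2977 + -0.113676·6.2062 = 0.6752  (Chevron)
  w_2 = 1.063957·1.7918 + -0.113676·14.8503 = 0.2183  (Raytheon)
  w_3 = 1.063957·1.9883 + -0.113676·16.9610 = 0.1874  (Unilever)
Σw_i=1.0000  μᵀw=0.1500
σ²=wᵀΣw=λ₁·μ_p+λ₂ = 1.063957·0.150 + -0.113676 = 0.045918 ≈ 0.0459

Chevron (0.6752)


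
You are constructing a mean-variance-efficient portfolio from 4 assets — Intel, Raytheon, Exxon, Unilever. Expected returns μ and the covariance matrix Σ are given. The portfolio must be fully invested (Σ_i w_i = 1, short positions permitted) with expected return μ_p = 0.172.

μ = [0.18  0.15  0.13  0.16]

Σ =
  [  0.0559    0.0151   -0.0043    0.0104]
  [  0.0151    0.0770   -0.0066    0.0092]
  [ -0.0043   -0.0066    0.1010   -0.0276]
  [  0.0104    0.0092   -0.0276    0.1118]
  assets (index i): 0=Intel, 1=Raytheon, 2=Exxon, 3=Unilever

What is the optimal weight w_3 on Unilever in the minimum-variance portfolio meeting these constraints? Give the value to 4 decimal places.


g=Σ⁻¹μ = [2.7036  1.3983  1.9136  1.5370]
h=Σ⁻¹𝟙 = [14.3181  10.1547  13.9684  10.2254]
a=μᵀg=1.191069  b=𝟙ᵀg=7.552426  c=𝟙ᵀh=48.666644  D=ac−b²=0.926191
λ₁=(c·0.172−b)/D = (48.666644·0.172−7.552426)/0.926191 = 0.883442
λ₂=(a−b·0.172)/D = (1.191069−7.552426·0.172)/0.926191 = -0.116551
w* = 0.883442·g + -0.116551·h:
  w_0 = 0.883442·2.7036 + -0.116551·14.3181 = 0.7197  (Intel)
  w_1 = 0.883442·1.3983 + -0.116551·10.1547 = 0.0517  (Raytheon)
  w_2 = 0.883442·1.9136 + -0.116551·13.9684 = 0.0625  (Exxon)
  w_3 = 0.883442·1.5370 + -0.116551·10.2254 = 0.1661  (Unilever)
Σw_i=1.0000  μᵀw=0.1720
σ²=wᵀΣw=λ₁·μ_p+λ₂ = 0.883442·0.172 + -0.116551 = 0.035401 ≈ 0.0354

0.1661


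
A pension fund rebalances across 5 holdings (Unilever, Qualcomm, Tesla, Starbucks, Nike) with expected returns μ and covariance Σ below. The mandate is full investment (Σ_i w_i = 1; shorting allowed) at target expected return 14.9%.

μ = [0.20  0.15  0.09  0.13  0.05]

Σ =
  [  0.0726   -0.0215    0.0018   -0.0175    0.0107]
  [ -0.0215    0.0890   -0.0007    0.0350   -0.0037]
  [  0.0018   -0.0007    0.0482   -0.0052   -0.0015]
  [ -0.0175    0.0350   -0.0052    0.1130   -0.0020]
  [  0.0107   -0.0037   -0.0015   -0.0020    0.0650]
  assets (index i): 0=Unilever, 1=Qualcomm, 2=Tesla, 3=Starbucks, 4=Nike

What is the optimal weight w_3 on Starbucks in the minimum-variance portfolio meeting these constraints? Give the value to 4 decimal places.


g=Σ⁻¹μ = [3.5553  2.1284  1.8999  1.1360  0.3839]
h=Σ⁻¹𝟙 = [17.0309  12.6373  21.6839  8.8198  14.0722]
a=μᵀg=1.368184  b=𝟙ᵀg=9.103504  c=𝟙ᵀh=74.244031  D=ac−b²=18.705720
λ₁=(c·0.149−b)/D = (74.244031·0.149−9.103504)/18.705720 = 0.104720
λ₂=(a−b·0.149)/D = (1.368184−9.103504·0.149)/18.705720 = 0.000629
w* = 0.104720·g + 0.000629·h:
  w_0 = 0.104720·3.5553 + 0.000629·17.0309 = 0.3830  (Unilever)
  w_1 = 0.104720·2.1284 + 0.000629·12.6373 = 0.2308  (Qualcomm)
  w_2 = 0.104720·1.8999 + 0.000629·21.6839 = 0.2126  (Tesla)
  w_3 = 0.104720·1.1360 + 0.000629·8.8198 = 0.1245  (Starbucks)
  w_4 = 0.104720·0.3839 + 0.000629·14.0722 = 0.0491  (Nike)
Σw_i=1.0000  μᵀw=0.1490
σ²=wᵀΣw=λ₁·μ_p+λ₂ = 0.104720·0.149 + 0.000629 = 0.016232 ≈ 0.0162

0.1245


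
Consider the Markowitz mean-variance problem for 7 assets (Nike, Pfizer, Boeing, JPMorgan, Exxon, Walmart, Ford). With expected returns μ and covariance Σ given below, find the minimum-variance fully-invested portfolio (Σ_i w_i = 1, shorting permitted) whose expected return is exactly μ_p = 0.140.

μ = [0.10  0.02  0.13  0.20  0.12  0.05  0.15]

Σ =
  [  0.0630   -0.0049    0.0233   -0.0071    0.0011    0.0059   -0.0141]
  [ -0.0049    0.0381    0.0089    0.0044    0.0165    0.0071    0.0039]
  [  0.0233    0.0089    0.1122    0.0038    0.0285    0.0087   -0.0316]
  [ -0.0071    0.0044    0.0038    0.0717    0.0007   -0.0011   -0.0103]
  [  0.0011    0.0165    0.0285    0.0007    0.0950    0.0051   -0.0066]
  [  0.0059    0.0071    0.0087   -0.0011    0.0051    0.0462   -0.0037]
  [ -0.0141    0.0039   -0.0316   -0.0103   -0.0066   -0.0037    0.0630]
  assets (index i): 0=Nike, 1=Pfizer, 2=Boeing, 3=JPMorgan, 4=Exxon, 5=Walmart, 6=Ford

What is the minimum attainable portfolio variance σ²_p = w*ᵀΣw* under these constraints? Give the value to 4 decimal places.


u=Σ⁻¹μ = [2.2320  -1.1397  1.5490  3.6496  1.2035  0.9958  4.5092]
v=Σ⁻¹𝟙 = [21.0221  16.3009  7.6831  18.8663  6.0479  17.0438  28.1417]
a=μᵀu=2.002288  b=𝟙ᵀu=12.999477  c=𝟙ᵀv=115.105752  D=ac−b²=61.488445
λ₁=(c·0.140−b)/D = (115.105752·0.140−12.999477)/61.488445 = 0.050665
λ₂=(a−b·0.140)/D = (2.002288−12.999477·0.140)/61.488445 = 0.002966
w* = 0.050665·u + 0.002966·v:
  w_0 = 0.050665·2.2320 + 0.002966·21.0221 = 0.1754  (Nike)
  w_1 = 0.050665·-1.1397 + 0.002966·16.3009 = -0.0094  (Pfizer)
  w_2 = 0.050665·1.5490 + 0.002966·7.6831 = 0.1013  (Boeing)
  w_3 = 0.050665·3.6496 + 0.002966·18.8663 = 0.2409  (JPMorgan)
  w_4 = 0.050665·1.2035 + 0.002966·6.0479 = 0.0789  (Exxon)
  w_5 = 0.050665·0.9958 + 0.002966·17.0438 = 0.1010  (Walmart)
  w_6 = 0.050665·4.5092 + 0.002966·28.1417 = 0.3119  (Ford)
Σw_i=1.0000  μᵀw=0.1400
σ²=wᵀΣw=λ₁·μ_p+λ₂ = 0.050665·0.140 + 0.002966 = 0.010059 ≈ 0.0101

0.0101


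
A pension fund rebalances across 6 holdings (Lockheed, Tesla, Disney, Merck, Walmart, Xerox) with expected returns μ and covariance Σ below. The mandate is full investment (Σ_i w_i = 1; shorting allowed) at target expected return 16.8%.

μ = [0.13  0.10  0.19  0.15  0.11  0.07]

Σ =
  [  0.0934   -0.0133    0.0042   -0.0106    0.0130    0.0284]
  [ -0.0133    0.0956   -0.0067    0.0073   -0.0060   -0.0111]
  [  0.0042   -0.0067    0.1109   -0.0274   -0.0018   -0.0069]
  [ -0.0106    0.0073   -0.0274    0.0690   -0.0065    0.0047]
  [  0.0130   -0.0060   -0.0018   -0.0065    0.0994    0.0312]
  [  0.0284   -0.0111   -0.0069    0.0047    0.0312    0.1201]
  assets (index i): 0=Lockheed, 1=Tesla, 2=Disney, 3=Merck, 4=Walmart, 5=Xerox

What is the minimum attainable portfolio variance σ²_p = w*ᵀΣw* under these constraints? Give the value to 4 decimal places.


0.0239

u=Σ⁻¹μ = [1.6762  1.2756  2.5979  3.4448  1.2376  -0.0027]
v=Σ⁻¹𝟙 = [11.6305  12.5891  15.0846  21.5564  9.6458  4.2569]
a=μᵀu=1.491735  b=𝟙ᵀu=10.229415  c=𝟙ᵀv=74.763195  D=ac−b²=6.885962
λ₁=(c·0.168−b)/D = (74.763195·0.168−10.229415)/6.885962 = 0.338486
λ₂=(a−b·0.168)/D = (1.491735−10.229415·0.168)/6.885962 = -0.032938
w* = 0.338486·u + -0.032938·v:
  w_0 = 0.338486·1.6762 + -0.032938·11.6305 = 0.1843  (Lockheed)
  w_1 = 0.338486·1.2756 + -0.032938·12.5891 = 0.0171  (Tesla)
  w_2 = 0.338486·2.5979 + -0.032938·15.0846 = 0.3825  (Disney)
  w_3 = 0.338486·3.4448 + -0.032938·21.5564 = 0.4560  (Merck)
  w_4 = 0.338486·1.2376 + -0.032938·9.6458 = 0.1012  (Walmart)
  w_5 = 0.338486·-0.0027 + -0.032938·4.2569 = -0.1411  (Xerox)
Σw_i=1.0000  μᵀw=0.1680
σ²=wᵀΣw=λ₁·μ_p+λ₂ = 0.338486·0.168 + -0.032938 = 0.023928 ≈ 0.0239


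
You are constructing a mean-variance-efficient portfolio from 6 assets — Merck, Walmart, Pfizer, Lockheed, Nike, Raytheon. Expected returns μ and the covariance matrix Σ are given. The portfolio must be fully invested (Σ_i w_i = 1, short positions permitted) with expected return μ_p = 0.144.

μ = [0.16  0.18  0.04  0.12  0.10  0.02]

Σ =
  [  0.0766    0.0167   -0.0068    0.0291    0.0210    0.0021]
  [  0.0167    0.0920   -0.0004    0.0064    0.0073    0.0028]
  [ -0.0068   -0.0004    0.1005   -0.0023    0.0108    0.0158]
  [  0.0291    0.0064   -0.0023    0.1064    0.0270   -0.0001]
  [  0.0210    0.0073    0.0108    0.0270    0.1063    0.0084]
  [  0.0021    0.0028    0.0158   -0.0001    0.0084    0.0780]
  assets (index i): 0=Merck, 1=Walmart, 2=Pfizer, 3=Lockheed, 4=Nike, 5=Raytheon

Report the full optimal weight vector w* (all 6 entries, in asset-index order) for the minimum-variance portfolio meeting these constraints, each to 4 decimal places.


x=Σ⁻¹μ = [1.4718  1.6248  0.4752  0.5494  0.3486  0.0254]
y=Σ⁻¹𝟙 = [8.4331  8.3483  8.6637  5.7655  4.0243  10.1128]
a=μᵀx=0.648243  b=𝟙ᵀx=4.495073  c=𝟙ᵀy=45.347652  D=ac−b²=9.190592
λ₁=(c·0.144−b)/D = (45.347652·0.144−4.495073)/9.190592 = 0.221421
λ₂=(a−b·0.144)/D = (0.648243−4.495073·0.144)/9.190592 = 0.000104
w* = 0.221421·x + 0.000104·y:
  w_0 = 0.221421·1.4718 + 0.000104·8.4331 = 0.3268  (Merck)
  w_1 = 0.221421·1.6248 + 0.000104·8.3483 = 0.3606  (Walmart)
  w_2 = 0.221421·0.4752 + 0.000104·8.6637 = 0.1061  (Pfizer)
  w_3 = 0.221421·0.5494 + 0.000104·5.7655 = 0.1222  (Lockheed)
  w_4 = 0.221421·0.3486 + 0.000104·4.0243 = 0.0776  (Nike)
  w_5 = 0.221421·0.0254 + 0.000104·10.1128 = 0.0067  (Raytheon)
Σw_i=1.0000  μᵀw=0.1440
σ²=wᵀΣw=λ₁·μ_p+λ₂ = 0.221421·0.144 + 0.000104 = 0.031988 ≈ 0.0320

0.3268  0.3606  0.1061  0.1222  0.0776  0.0067


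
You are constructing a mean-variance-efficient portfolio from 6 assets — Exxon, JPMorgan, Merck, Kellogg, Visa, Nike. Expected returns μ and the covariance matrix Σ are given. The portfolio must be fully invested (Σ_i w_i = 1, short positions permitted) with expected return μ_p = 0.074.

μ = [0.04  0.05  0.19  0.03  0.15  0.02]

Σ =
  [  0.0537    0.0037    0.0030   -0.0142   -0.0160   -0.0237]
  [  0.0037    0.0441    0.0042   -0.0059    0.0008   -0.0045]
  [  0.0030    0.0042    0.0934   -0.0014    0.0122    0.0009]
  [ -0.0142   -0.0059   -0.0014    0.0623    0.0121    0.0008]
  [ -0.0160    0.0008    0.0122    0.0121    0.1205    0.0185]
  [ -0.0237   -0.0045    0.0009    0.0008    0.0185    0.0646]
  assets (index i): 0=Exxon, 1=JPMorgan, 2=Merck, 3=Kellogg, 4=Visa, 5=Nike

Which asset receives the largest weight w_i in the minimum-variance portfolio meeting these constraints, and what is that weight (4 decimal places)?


Exxon (0.2473)

u=Σ⁻¹μ = [1.3096  0.9775  1.8127  0.6970  1.0796  0.5151]
v=Σ⁻¹𝟙 = [37.7069  25.0975  7.7820  25.7962  5.2901  29.1190]
a=μᵀu=0.638827  b=𝟙ᵀu=6.391511  c=𝟙ᵀv=130.791654  D=ac−b²=42.701798
λ₁=(c·0.074−b)/D = (130.791654·0.074−6.391511)/42.701798 = 0.076977
λ₂=(a−b·0.074)/D = (0.638827−6.391511·0.074)/42.701798 = 0.003884
w* = 0.076977·u + 0.003884·v:
  w_0 = 0.076977·1.3096 + 0.003884·37.7069 = 0.2473  (Exxon)
  w_1 = 0.076977·0.9775 + 0.003884·25.0975 = 0.1727  (JPMorgan)
  w_2 = 0.076977·1.8127 + 0.003884·7.7820 = 0.1698  (Merck)
  w_3 = 0.076977·0.6970 + 0.003884·25.7962 = 0.1538  (Kellogg)
  w_4 = 0.076977·1.0796 + 0.003884·5.2901 = 0.1037  (Visa)
  w_5 = 0.076977·0.5151 + 0.003884·29.1190 = 0.1527  (Nike)
Σw_i=1.0000  μᵀw=0.0740
σ²=wᵀΣw=λ₁·μ_p+λ₂ = 0.076977·0.074 + 0.003884 = 0.009580 ≈ 0.0096


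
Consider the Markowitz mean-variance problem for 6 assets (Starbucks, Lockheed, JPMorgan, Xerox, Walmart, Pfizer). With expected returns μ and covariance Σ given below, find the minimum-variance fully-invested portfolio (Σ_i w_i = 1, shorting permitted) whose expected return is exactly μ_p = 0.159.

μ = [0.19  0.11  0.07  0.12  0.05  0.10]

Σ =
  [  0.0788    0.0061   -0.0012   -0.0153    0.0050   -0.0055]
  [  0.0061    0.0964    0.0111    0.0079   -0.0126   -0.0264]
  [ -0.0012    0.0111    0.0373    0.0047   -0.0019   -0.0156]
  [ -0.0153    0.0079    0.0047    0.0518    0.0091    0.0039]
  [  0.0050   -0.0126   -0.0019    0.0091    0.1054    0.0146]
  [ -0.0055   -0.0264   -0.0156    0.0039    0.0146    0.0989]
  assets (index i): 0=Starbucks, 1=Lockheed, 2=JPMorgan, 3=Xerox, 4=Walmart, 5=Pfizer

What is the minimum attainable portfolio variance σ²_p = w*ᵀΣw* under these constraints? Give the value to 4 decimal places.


0.0238

x=Σ⁻¹μ = [3.0174  0.9416  2.0333  2.7535  0.0155  1.6401]
y=Σ⁻¹𝟙 = [16.5310  9.9162  29.4781  17.5880  6.5940  16.6603]
a=μᵀx=1.314415  b=𝟙ᵀx=10.401429  c=𝟙ᵀy=96.767585  D=ac−b²=19.003088
λ₁=(c·0.159−b)/D = (96.767585·0.159−10.401429)/19.003088 = 0.262306
λ₂=(a−b·0.159)/D = (1.314415−10.401429·0.159)/19.003088 = -0.017861
w* = 0.262306·x + -0.017861·y:
  w_0 = 0.262306·3.0174 + -0.017861·16.5310 = 0.4962  (Starbucks)
  w_1 = 0.262306·0.9416 + -0.017861·9.9162 = 0.0699  (Lockheed)
  w_2 = 0.262306·2.0333 + -0.017861·29.4781 = 0.0068  (JPMorgan)
  w_3 = 0.262306·2.7535 + -0.017861·17.5880 = 0.4081  (Xerox)
  w_4 = 0.262306·0.0155 + -0.017861·6.5940 = -0.1137  (Walmart)
  w_5 = 0.262306·1.6401 + -0.017861·16.6603 = 0.1326  (Pfizer)
Σw_i=1.0000  μᵀw=0.1590
σ²=wᵀΣw=λ₁·μ_p+λ₂ = 0.262306·0.159 + -0.017861 = 0.023846 ≈ 0.0238


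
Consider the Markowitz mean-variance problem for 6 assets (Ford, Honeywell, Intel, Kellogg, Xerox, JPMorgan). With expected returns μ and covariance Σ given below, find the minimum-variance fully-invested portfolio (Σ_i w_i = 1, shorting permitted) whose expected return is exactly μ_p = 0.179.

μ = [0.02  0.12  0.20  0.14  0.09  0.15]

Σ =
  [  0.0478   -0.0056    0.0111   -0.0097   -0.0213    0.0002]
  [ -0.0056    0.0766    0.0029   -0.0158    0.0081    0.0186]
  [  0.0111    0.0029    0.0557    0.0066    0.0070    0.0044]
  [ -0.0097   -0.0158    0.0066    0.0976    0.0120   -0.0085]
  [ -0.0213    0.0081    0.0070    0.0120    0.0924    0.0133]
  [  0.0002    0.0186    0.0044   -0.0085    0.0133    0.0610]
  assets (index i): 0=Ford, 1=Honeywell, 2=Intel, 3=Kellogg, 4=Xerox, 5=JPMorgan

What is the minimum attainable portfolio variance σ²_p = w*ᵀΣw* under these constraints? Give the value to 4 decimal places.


0.0248

x=Σ⁻¹μ = [0.2497  1.2886  3.0997  1.6123  0.1827  2.0265]
y=Σ⁻¹𝟙 = [29.2347  13.9372  7.2938  14.3364  12.3676  10.8229]
a=μᵀx=1.325713  b=𝟙ᵀx=8.459530  c=𝟙ᵀy=87.992564  D=ac−b²=45.089228
λ₁=(c·0.179−b)/D = (87.992564·0.179−8.459530)/45.089228 = 0.161705
λ₂=(a−b·0.179)/D = (1.325713−8.459530·0.179)/45.089228 = -0.004182
w* = 0.161705·x + -0.004182·y:
  w_0 = 0.161705·0.2497 + -0.004182·29.2347 = -0.0819  (Ford)
  w_1 = 0.161705·1.2886 + -0.004182·13.9372 = 0.1501  (Honeywell)
  w_2 = 0.161705·3.0997 + -0.004182·7.2938 = 0.4707  (Intel)
  w_3 = 0.161705·1.6123 + -0.004182·14.3364 = 0.2008  (Kellogg)
  w_4 = 0.161705·0.1827 + -0.004182·12.3676 = -0.0222  (Xerox)
  w_5 = 0.161705·2.0265 + -0.004182·10.8229 = 0.2824  (JPMorgan)
Σw_i=1.0000  μᵀw=0.1790
σ²=wᵀΣw=λ₁·μ_p+λ₂ = 0.161705·0.179 + -0.004182 = 0.024764 ≈ 0.0248


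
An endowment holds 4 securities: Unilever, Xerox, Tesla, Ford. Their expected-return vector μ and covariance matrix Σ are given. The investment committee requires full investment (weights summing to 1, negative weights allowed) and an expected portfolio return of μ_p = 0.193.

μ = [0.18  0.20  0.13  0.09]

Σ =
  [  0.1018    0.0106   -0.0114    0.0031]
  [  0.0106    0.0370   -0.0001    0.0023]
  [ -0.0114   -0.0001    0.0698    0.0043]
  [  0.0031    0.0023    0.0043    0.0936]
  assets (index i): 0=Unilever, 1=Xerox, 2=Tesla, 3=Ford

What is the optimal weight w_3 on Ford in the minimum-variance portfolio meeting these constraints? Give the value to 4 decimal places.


-0.0656

p=Σ⁻¹μ = [1.4630  4.9486  2.0656  0.6966]
q=Σ⁻¹𝟙 = [8.7530  23.9946  15.2297  9.1046]
a=μᵀp=1.584271  b=𝟙ᵀp=9.173733  c=𝟙ᵀq=57.081887  D=ac−b²=6.275780
λ₁=(c·0.193−b)/D = (57.081887·0.193−9.173733)/6.275780 = 0.293680
λ₂=(a−b·0.193)/D = (1.584271−9.173733·0.193)/6.275780 = -0.029679
w* = 0.293680·p + -0.029679·q:
  w_0 = 0.293680·1.4630 + -0.029679·8.7530 = 0.1699  (Unilever)
  w_1 = 0.293680·4.9486 + -0.029679·23.9946 = 0.7412  (Xerox)
  w_2 = 0.293680·2.0656 + -0.029679·15.2297 = 0.1546  (Tesla)
  w_3 = 0.293680·0.6966 + -0.029679·9.1046 = -0.0656  (Ford)
Σw_i=1.0000  μᵀw=0.1930
σ²=wᵀΣw=λ₁·μ_p+λ₂ = 0.293680·0.193 + -0.029679 = 0.027001 ≈ 0.0270


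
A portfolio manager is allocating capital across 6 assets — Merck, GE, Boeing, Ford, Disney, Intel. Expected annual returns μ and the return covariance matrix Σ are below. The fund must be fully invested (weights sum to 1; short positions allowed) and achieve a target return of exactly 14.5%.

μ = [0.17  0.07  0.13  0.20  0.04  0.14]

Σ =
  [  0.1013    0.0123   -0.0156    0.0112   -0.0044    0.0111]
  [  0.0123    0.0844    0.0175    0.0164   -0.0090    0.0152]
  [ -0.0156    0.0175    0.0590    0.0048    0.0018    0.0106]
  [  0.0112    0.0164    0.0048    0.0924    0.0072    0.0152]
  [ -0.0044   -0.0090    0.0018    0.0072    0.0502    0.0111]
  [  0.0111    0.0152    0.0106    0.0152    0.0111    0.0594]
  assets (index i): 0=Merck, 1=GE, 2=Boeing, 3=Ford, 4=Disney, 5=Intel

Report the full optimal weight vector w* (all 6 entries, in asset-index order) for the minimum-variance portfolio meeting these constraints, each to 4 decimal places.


0.2350  -0.0154  0.3223  0.1945  0.1158  0.1479

u=Σ⁻¹μ = [1.8044  -0.4583  2.4526  1.6778  0.2748  1.2186]
v=Σ⁻¹𝟙 = [11.1931  7.1453  15.8615  4.9922  19.7671  5.1132]
a=μᵀu=1.110677  b=𝟙ᵀu=6.969944  c=𝟙ᵀv=64.072227  D=ac−b²=22.583404
λ₁=(c·0.145−b)/D = (64.072227·0.145−6.969944)/22.583404 = 0.102754
λ₂=(a−b·0.145)/D = (1.110677−6.969944·0.145)/22.583404 = 0.004430
w* = 0.102754·u + 0.004430·v:
  w_0 = 0.102754·1.8044 + 0.004430·11.1931 = 0.2350  (Merck)
  w_1 = 0.102754·-0.4583 + 0.004430·7.1453 = -0.0154  (GE)
  w_2 = 0.102754·2.4526 + 0.004430·15.8615 = 0.3223  (Boeing)
  w_3 = 0.102754·1.6778 + 0.004430·4.9922 = 0.1945  (Ford)
  w_4 = 0.102754·0.2748 + 0.004430·19.7671 = 0.1158  (Disney)
  w_5 = 0.102754·1.2186 + 0.004430·5.1132 = 0.1479  (Intel)
Σw_i=1.0000  μᵀw=0.1450
σ²=wᵀΣw=λ₁·μ_p+λ₂ = 0.102754·0.145 + 0.004430 = 0.019329 ≈ 0.0193


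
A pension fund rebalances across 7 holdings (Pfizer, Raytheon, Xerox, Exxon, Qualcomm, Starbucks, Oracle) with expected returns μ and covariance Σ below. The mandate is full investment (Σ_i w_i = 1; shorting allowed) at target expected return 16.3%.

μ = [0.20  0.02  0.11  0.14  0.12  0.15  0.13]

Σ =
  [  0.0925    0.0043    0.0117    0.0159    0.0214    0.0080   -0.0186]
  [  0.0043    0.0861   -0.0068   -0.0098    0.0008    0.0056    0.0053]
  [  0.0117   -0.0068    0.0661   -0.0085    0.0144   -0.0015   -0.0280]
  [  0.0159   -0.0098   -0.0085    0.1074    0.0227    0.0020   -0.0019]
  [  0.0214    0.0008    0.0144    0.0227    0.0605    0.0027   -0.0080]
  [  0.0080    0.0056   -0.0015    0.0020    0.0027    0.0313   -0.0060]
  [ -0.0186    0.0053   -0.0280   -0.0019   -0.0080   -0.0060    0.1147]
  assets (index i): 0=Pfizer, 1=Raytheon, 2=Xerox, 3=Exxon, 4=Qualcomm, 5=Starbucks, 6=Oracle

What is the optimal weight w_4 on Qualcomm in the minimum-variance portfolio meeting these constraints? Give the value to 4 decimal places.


g=Σ⁻¹μ = [1.5835  0.0172  2.5078  1.1148  0.4974  4.8329  2.3075]
h=Σ⁻¹𝟙 = [4.8632  11.1479  23.2068  9.8260  6.2654  31.8997  16.9255]
a=μᵀg=1.833578  b=𝟙ᵀg=12.861107  c=𝟙ᵀh=104.134503  D=ac−b²=25.530605
λ₁=(c·0.163−b)/D = (104.134503·0.163−12.861107)/25.530605 = 0.161094
λ₂=(a−b·0.163)/D = (1.833578−12.861107·0.163)/25.530605 = -0.010293
w* = 0.161094·g + -0.010293·h:
  w_0 = 0.161094·1.5835 + -0.010293·4.8632 = 0.2050  (Pfizer)
  w_1 = 0.161094·0.0172 + -0.010293·11.1479 = -0.1120  (Raytheon)
  w_2 = 0.161094·2.5078 + -0.010293·23.2068 = 0.1651  (Xerox)
  w_3 = 0.161094·1.1148 + -0.010293·9.8260 = 0.0785  (Exxon)
  w_4 = 0.161094·0.4974 + -0.010293·6.2654 = 0.0156  (Qualcomm)
  w_5 = 0.161094·4.8329 + -0.010293·31.8997 = 0.4502  (Starbucks)
  w_6 = 0.161094·2.3075 + -0.010293·16.9255 = 0.1975  (Oracle)
Σw_i=1.0000  μᵀw=0.1630
σ²=wᵀΣw=λ₁·μ_p+λ₂ = 0.161094·0.163 + -0.010293 = 0.015965 ≈ 0.0160

0.0156


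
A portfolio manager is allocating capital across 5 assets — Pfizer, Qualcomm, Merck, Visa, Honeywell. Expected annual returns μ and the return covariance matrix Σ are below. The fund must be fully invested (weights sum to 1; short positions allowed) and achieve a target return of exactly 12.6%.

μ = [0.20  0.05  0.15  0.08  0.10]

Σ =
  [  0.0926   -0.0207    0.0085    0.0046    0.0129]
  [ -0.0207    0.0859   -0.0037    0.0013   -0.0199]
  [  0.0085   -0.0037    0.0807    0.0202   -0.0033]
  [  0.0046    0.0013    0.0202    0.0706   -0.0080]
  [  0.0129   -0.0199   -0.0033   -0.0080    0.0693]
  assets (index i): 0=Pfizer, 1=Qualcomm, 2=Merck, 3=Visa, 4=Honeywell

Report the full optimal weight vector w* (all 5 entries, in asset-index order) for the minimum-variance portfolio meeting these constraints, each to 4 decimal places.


0.2746  0.2026  0.2107  0.0933  0.2188

p=Σ⁻¹μ = [2.0896  1.5261  1.6014  0.6976  1.6490]
q=Σ⁻¹𝟙 = [10.7768  19.0605  9.7985  12.5527  19.8130]
a=μᵀp=0.955145  b=𝟙ᵀp=7.563679  c=𝟙ᵀq=72.001493  D=ac−b²=11.562597
λ₁=(c·0.126−b)/D = (72.001493·0.126−7.563679)/11.562597 = 0.130465
λ₂=(a−b·0.126)/D = (0.955145−7.563679·0.126)/11.562597 = 0.000183
w* = 0.130465·p + 0.000183·q:
  w_0 = 0.130465·2.0896 + 0.000183·10.7768 = 0.2746  (Pfizer)
  w_1 = 0.130465·1.5261 + 0.000183·19.0605 = 0.2026  (Qualcomm)
  w_2 = 0.130465·1.6014 + 0.000183·9.7985 = 0.2107  (Merck)
  w_3 = 0.130465·0.6976 + 0.000183·12.5527 = 0.0933  (Visa)
  w_4 = 0.130465·1.6490 + 0.000183·19.8130 = 0.2188  (Honeywell)
Σw_i=1.0000  μᵀw=0.1260
σ²=wᵀΣw=λ₁·μ_p+λ₂ = 0.130465·0.126 + 0.000183 = 0.016622 ≈ 0.0166


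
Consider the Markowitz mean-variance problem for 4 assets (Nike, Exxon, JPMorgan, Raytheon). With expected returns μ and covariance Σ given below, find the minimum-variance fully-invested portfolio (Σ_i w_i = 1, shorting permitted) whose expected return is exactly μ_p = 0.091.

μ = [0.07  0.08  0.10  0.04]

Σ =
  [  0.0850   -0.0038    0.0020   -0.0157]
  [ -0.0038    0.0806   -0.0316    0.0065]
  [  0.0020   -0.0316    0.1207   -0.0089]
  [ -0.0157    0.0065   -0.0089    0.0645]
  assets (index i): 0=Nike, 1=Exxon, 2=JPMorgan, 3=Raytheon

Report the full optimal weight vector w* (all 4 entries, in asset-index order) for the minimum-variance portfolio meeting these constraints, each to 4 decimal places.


u=Σ⁻¹μ = [1.0248  1.4628  1.2606  0.8961]
v=Σ⁻¹𝟙 = [15.8109  17.0346  13.9248  19.5572]
a=μᵀu=0.350663  b=𝟙ᵀu=4.644301  c=𝟙ᵀv=66.327515  D=ac−b²=1.689058
λ₁=(c·0.091−b)/D = (66.327515·0.091−4.644301)/1.689058 = 0.823833
λ₂=(a−b·0.091)/D = (0.350663−4.644301·0.091)/1.689058 = -0.042609
w* = 0.823833·u + -0.042609·v:
  w_0 = 0.823833·1.0248 + -0.042609·15.8109 = 0.1706  (Nike)
  w_1 = 0.823833·1.4628 + -0.042609·17.0346 = 0.4793  (Exxon)
  w_2 = 0.823833·1.2606 + -0.042609·13.9248 = 0.4452  (JPMorgan)
  w_3 = 0.823833·0.8961 + -0.042609·19.5572 = -0.0951  (Raytheon)
Σw_i=1.0000  μᵀw=0.0910
σ²=wᵀΣw=λ₁·μ_p+λ₂ = 0.823833·0.091 + -0.042609 = 0.032360 ≈ 0.0324

0.1706  0.4793  0.4452  -0.0951


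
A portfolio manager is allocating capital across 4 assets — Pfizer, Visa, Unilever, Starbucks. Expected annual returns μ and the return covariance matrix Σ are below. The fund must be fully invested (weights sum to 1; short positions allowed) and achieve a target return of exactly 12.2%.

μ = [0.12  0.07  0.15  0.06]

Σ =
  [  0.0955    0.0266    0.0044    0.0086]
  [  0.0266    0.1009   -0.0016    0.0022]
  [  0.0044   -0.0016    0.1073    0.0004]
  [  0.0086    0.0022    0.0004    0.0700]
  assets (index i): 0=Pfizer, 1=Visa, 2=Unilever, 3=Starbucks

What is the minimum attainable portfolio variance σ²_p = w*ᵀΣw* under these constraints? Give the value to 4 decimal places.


0.0384

u=Σ⁻¹μ = [1.0089  0.4338  1.3604  0.7118]
v=Σ⁻¹𝟙 = [6.6315  8.0201  9.1182  13.1668]
a=μᵀu=0.398206  b=𝟙ᵀu=3.514932  c=𝟙ᵀv=36.936643  D=ac−b²=2.353627
λ₁=(c·0.122−b)/D = (36.936643·0.122−3.514932)/2.353627 = 0.421196
λ₂=(a−b·0.122)/D = (0.398206−3.514932·0.122)/2.353627 = -0.013008
w* = 0.421196·u + -0.013008·v:
  w_0 = 0.421196·1.0089 + -0.013008·6.6315 = 0.3387  (Pfizer)
  w_1 = 0.421196·0.4338 + -0.013008·8.0201 = 0.0784  (Visa)
  w_2 = 0.421196·1.3604 + -0.013008·9.1182 = 0.4544  (Unilever)
  w_3 = 0.421196·0.7118 + -0.013008·13.1668 = 0.1285  (Starbucks)
Σw_i=1.0000  μᵀw=0.1220
σ²=wᵀΣw=λ₁·μ_p+λ₂ = 0.421196·0.122 + -0.013008 = 0.038378 ≈ 0.0384


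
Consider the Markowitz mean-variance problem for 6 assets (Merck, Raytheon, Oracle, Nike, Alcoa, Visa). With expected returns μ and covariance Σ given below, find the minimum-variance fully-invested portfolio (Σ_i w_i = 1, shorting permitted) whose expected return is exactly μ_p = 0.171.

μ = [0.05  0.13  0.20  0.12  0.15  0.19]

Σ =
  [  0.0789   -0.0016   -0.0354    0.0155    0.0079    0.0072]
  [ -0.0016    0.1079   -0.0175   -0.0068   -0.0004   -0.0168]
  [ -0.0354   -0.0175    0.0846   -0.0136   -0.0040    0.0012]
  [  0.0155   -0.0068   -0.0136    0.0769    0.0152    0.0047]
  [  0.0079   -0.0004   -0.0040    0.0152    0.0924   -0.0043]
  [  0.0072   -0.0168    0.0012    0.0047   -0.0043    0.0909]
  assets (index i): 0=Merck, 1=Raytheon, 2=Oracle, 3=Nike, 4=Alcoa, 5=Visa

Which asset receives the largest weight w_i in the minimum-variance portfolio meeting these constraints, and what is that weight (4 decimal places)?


Oracle (0.3211)

u=Σ⁻¹μ = [1.7324  2.3305  3.8766  1.6675  1.4867  2.3166]
v=Σ⁻¹𝟙 = [20.2289  16.4437  25.9440  12.5080  8.7818  11.8641]
a=μᵀu=2.028165  b=𝟙ᵀu=13.410332  c=𝟙ᵀv=95.770433  D=ac−b²=14.401270
λ₁=(c·0.171−b)/D = (95.770433·0.171−13.410332)/14.401270 = 0.205983
λ₂=(a−b·0.171)/D = (2.028165−13.410332·0.171)/14.401270 = -0.018401
w* = 0.205983·u + -0.018401·v:
  w_0 = 0.205983·1.7324 + -0.018401·20.2289 = -0.0154  (Merck)
  w_1 = 0.205983·2.3305 + -0.018401·16.4437 = 0.1775  (Raytheon)
  w_2 = 0.205983·3.8766 + -0.018401·25.9440 = 0.3211  (Oracle)
  w_3 = 0.205983·1.6675 + -0.018401·12.5080 = 0.1133  (Nike)
  w_4 = 0.205983·1.4867 + -0.018401·8.7818 = 0.1446  (Alcoa)
  w_5 = 0.205983·2.3166 + -0.018401·11.8641 = 0.2589  (Visa)
Σw_i=1.0000  μᵀw=0.1710
σ²=wᵀΣw=λ₁·μ_p+λ₂ = 0.205983·0.171 + -0.018401 = 0.016822 ≈ 0.0168


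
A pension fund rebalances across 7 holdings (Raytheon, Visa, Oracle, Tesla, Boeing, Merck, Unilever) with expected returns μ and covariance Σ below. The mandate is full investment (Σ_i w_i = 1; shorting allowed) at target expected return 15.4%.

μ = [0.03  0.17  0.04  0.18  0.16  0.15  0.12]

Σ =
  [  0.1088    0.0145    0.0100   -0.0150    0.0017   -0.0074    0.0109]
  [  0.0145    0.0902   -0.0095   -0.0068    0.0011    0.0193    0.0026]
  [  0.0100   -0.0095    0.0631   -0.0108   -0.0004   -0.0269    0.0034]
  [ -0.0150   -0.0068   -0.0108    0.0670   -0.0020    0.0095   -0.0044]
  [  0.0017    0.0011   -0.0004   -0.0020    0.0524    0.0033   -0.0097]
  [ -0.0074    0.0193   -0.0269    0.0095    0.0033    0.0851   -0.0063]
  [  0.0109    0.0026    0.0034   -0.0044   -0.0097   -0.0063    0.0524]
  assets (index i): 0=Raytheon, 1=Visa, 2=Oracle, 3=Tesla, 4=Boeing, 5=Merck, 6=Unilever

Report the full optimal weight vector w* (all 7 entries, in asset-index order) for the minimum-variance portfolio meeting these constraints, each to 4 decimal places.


-0.0420  0.1498  0.0675  0.2415  0.2732  0.0905  0.2195

p=Σ⁻¹μ = [0.0337  1.8364  2.0542  3.2865  3.6415  1.7284  3.2165]
q=Σ⁻¹𝟙 = [6.8894  9.7807  25.9392  21.4948  22.9776  16.7846  23.5589]
a=μᵀp=2.214822  b=𝟙ᵀp=15.797218  c=𝟙ᵀq=127.425246  D=ac−b²=32.672141
λ₁=(c·0.154−b)/D = (127.425246·0.154−15.797218)/32.672141 = 0.117111
λ₂=(a−b·0.154)/D = (2.214822−15.797218·0.154)/32.672141 = -0.006671
w* = 0.117111·p + -0.006671·q:
  w_0 = 0.117111·0.0337 + -0.006671·6.8894 = -0.0420  (Raytheon)
  w_1 = 0.117111·1.8364 + -0.006671·9.7807 = 0.1498  (Visa)
  w_2 = 0.117111·2.0542 + -0.006671·25.9392 = 0.0675  (Oracle)
  w_3 = 0.117111·3.2865 + -0.006671·21.4948 = 0.2415  (Tesla)
  w_4 = 0.117111·3.6415 + -0.006671·22.9776 = 0.2732  (Boeing)
  w_5 = 0.117111·1.7284 + -0.006671·16.7846 = 0.0905  (Merck)
  w_6 = 0.117111·3.2165 + -0.006671·23.5589 = 0.2195  (Unilever)
Σw_i=1.0000  μᵀw=0.1540
σ²=wᵀΣw=λ₁·μ_p+λ₂ = 0.117111·0.154 + -0.006671 = 0.011364 ≈ 0.0114
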